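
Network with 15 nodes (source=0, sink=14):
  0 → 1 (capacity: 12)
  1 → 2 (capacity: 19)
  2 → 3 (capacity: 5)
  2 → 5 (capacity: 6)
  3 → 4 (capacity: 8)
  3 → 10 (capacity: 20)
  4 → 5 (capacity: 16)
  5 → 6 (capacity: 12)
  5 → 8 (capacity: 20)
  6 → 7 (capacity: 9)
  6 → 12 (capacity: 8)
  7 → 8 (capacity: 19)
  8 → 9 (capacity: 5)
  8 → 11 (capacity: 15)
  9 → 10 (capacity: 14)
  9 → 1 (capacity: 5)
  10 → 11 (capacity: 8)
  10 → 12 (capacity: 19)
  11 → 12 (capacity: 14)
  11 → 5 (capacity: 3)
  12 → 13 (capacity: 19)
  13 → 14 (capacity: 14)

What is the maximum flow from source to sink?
Maximum flow = 11

Max flow: 11

Flow assignment:
  0 → 1: 11/12
  1 → 2: 11/19
  2 → 3: 5/5
  2 → 5: 6/6
  3 → 10: 5/20
  5 → 6: 6/12
  6 → 12: 6/8
  10 → 12: 5/19
  12 → 13: 11/19
  13 → 14: 11/14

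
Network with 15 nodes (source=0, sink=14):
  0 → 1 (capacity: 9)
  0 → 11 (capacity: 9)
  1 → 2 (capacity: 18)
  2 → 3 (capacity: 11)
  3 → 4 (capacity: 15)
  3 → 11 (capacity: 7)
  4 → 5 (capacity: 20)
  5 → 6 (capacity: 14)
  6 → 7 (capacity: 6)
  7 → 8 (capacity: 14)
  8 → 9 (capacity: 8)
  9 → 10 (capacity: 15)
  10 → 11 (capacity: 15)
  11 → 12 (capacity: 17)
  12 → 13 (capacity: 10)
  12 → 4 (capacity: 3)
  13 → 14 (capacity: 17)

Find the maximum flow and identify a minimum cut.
Max flow = 10, Min cut edges: (12,13)

Maximum flow: 10
Minimum cut: (12,13)
Partition: S = [0, 1, 2, 3, 4, 5, 6, 7, 8, 9, 10, 11, 12], T = [13, 14]

Max-flow min-cut theorem verified: both equal 10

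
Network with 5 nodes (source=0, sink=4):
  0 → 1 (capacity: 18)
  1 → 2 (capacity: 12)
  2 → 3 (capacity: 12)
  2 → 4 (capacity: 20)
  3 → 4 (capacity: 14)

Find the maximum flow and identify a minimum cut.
Max flow = 12, Min cut edges: (1,2)

Maximum flow: 12
Minimum cut: (1,2)
Partition: S = [0, 1], T = [2, 3, 4]

Max-flow min-cut theorem verified: both equal 12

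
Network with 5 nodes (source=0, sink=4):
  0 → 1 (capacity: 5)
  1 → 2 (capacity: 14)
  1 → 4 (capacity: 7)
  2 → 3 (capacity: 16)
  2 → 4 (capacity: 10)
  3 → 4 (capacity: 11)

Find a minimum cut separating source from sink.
Min cut value = 5, edges: (0,1)

Min cut value: 5
Partition: S = [0], T = [1, 2, 3, 4]
Cut edges: (0,1)

By max-flow min-cut theorem, max flow = min cut = 5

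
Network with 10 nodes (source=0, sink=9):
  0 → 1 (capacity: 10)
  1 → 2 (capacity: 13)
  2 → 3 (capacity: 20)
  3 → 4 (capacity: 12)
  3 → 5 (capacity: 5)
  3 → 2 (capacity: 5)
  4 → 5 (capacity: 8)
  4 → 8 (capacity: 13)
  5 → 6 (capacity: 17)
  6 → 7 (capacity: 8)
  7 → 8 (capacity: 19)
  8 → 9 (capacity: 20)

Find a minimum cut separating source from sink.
Min cut value = 10, edges: (0,1)

Min cut value: 10
Partition: S = [0], T = [1, 2, 3, 4, 5, 6, 7, 8, 9]
Cut edges: (0,1)

By max-flow min-cut theorem, max flow = min cut = 10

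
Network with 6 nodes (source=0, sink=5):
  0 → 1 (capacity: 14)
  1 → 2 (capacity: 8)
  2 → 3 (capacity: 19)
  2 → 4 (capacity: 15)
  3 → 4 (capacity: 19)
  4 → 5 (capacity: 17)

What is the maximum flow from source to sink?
Maximum flow = 8

Max flow: 8

Flow assignment:
  0 → 1: 8/14
  1 → 2: 8/8
  2 → 4: 8/15
  4 → 5: 8/17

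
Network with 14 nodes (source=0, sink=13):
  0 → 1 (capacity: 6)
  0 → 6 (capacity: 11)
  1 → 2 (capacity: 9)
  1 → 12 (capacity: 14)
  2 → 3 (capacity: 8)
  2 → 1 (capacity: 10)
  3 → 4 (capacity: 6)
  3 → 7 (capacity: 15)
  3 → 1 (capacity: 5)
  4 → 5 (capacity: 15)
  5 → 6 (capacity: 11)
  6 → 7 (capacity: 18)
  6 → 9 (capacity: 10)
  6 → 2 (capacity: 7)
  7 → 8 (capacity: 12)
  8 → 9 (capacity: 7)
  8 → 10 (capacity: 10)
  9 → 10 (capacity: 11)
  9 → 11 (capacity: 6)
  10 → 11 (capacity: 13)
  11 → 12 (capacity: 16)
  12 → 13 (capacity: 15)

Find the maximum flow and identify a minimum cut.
Max flow = 15, Min cut edges: (12,13)

Maximum flow: 15
Minimum cut: (12,13)
Partition: S = [0, 1, 2, 3, 4, 5, 6, 7, 8, 9, 10, 11, 12], T = [13]

Max-flow min-cut theorem verified: both equal 15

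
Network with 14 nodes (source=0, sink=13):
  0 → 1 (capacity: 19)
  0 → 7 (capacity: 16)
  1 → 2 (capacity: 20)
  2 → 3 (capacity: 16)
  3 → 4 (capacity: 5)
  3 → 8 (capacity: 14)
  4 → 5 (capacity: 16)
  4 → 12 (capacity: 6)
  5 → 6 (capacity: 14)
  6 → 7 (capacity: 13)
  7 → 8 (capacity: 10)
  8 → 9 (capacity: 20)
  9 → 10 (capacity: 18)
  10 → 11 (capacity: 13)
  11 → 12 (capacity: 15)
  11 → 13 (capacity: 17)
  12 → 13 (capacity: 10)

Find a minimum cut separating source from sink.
Min cut value = 18, edges: (3,4), (10,11)

Min cut value: 18
Partition: S = [0, 1, 2, 3, 5, 6, 7, 8, 9, 10], T = [4, 11, 12, 13]
Cut edges: (3,4), (10,11)

By max-flow min-cut theorem, max flow = min cut = 18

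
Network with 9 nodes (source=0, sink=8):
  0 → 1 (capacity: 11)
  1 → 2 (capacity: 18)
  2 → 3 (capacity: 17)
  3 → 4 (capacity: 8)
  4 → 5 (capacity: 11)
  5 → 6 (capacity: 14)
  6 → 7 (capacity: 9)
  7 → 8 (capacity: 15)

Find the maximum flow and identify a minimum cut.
Max flow = 8, Min cut edges: (3,4)

Maximum flow: 8
Minimum cut: (3,4)
Partition: S = [0, 1, 2, 3], T = [4, 5, 6, 7, 8]

Max-flow min-cut theorem verified: both equal 8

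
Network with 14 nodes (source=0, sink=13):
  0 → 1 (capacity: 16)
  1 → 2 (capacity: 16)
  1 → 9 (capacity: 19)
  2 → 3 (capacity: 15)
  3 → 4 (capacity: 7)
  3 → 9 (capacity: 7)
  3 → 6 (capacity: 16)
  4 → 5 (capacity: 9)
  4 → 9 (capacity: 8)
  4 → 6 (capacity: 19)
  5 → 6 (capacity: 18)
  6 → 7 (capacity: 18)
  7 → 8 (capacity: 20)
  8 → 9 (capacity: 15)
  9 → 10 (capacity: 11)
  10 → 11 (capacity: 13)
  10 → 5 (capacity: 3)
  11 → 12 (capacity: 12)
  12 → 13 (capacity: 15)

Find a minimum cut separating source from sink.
Min cut value = 11, edges: (9,10)

Min cut value: 11
Partition: S = [0, 1, 2, 3, 4, 5, 6, 7, 8, 9], T = [10, 11, 12, 13]
Cut edges: (9,10)

By max-flow min-cut theorem, max flow = min cut = 11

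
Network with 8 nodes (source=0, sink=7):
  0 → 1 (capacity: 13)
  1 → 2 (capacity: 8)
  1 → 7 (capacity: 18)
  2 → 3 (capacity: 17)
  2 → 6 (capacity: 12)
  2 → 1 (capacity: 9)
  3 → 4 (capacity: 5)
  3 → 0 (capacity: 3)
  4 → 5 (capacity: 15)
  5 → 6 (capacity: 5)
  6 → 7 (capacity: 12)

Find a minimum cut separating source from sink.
Min cut value = 13, edges: (0,1)

Min cut value: 13
Partition: S = [0], T = [1, 2, 3, 4, 5, 6, 7]
Cut edges: (0,1)

By max-flow min-cut theorem, max flow = min cut = 13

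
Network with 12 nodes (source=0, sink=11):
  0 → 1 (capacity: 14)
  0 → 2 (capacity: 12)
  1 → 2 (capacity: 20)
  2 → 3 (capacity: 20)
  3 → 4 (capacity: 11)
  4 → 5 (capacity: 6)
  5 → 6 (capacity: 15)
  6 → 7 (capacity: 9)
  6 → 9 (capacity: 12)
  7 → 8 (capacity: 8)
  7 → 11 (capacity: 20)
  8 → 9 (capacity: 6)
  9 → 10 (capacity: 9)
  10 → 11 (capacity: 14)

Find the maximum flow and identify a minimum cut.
Max flow = 6, Min cut edges: (4,5)

Maximum flow: 6
Minimum cut: (4,5)
Partition: S = [0, 1, 2, 3, 4], T = [5, 6, 7, 8, 9, 10, 11]

Max-flow min-cut theorem verified: both equal 6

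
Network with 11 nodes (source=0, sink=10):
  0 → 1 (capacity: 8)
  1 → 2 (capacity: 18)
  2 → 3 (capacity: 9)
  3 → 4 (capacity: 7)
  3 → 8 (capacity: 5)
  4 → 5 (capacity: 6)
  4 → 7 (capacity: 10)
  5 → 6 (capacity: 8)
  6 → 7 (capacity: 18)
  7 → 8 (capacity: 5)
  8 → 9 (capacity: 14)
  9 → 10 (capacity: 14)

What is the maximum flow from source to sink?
Maximum flow = 8

Max flow: 8

Flow assignment:
  0 → 1: 8/8
  1 → 2: 8/18
  2 → 3: 8/9
  3 → 4: 3/7
  3 → 8: 5/5
  4 → 7: 3/10
  7 → 8: 3/5
  8 → 9: 8/14
  9 → 10: 8/14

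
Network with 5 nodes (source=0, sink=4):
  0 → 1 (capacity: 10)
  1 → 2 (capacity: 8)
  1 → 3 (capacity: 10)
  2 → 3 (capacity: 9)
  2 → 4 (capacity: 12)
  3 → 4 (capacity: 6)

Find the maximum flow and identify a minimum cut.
Max flow = 10, Min cut edges: (0,1)

Maximum flow: 10
Minimum cut: (0,1)
Partition: S = [0], T = [1, 2, 3, 4]

Max-flow min-cut theorem verified: both equal 10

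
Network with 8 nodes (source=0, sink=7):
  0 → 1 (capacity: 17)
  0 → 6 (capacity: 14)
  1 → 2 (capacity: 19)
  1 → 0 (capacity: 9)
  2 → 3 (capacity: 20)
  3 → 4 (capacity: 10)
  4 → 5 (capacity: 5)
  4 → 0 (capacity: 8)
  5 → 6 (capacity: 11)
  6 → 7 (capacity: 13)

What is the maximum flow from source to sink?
Maximum flow = 13

Max flow: 13

Flow assignment:
  0 → 1: 10/17
  0 → 6: 8/14
  1 → 2: 10/19
  2 → 3: 10/20
  3 → 4: 10/10
  4 → 5: 5/5
  4 → 0: 5/8
  5 → 6: 5/11
  6 → 7: 13/13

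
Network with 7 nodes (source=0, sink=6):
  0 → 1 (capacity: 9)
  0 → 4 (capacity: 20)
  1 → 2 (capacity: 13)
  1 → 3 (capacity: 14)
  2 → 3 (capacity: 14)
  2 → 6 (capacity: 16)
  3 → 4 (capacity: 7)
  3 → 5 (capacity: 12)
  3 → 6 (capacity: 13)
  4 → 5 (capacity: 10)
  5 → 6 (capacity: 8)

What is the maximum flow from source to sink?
Maximum flow = 17

Max flow: 17

Flow assignment:
  0 → 1: 9/9
  0 → 4: 8/20
  1 → 2: 9/13
  2 → 6: 9/16
  4 → 5: 8/10
  5 → 6: 8/8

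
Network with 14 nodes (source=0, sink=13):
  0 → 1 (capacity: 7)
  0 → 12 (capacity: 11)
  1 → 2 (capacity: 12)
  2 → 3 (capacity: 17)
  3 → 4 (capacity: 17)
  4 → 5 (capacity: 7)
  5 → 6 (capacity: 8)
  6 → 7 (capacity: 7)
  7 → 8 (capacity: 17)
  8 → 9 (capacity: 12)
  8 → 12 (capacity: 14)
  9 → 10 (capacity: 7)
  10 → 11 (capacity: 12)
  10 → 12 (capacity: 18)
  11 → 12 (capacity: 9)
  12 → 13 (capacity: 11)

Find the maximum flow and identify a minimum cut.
Max flow = 11, Min cut edges: (12,13)

Maximum flow: 11
Minimum cut: (12,13)
Partition: S = [0, 1, 2, 3, 4, 5, 6, 7, 8, 9, 10, 11, 12], T = [13]

Max-flow min-cut theorem verified: both equal 11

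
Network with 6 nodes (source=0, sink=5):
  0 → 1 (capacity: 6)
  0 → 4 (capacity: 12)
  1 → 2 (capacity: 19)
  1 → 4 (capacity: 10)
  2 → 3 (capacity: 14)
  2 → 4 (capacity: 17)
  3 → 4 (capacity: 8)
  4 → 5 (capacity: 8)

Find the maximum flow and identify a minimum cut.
Max flow = 8, Min cut edges: (4,5)

Maximum flow: 8
Minimum cut: (4,5)
Partition: S = [0, 1, 2, 3, 4], T = [5]

Max-flow min-cut theorem verified: both equal 8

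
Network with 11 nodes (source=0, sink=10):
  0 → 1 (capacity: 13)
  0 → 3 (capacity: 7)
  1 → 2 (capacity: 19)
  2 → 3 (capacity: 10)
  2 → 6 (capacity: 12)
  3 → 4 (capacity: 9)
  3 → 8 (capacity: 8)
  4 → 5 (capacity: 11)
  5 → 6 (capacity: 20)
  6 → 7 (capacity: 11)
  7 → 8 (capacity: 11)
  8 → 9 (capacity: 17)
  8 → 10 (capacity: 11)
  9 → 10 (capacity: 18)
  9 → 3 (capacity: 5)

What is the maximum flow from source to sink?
Maximum flow = 19

Max flow: 19

Flow assignment:
  0 → 1: 12/13
  0 → 3: 7/7
  1 → 2: 12/19
  2 → 3: 1/10
  2 → 6: 11/12
  3 → 8: 8/8
  6 → 7: 11/11
  7 → 8: 11/11
  8 → 9: 8/17
  8 → 10: 11/11
  9 → 10: 8/18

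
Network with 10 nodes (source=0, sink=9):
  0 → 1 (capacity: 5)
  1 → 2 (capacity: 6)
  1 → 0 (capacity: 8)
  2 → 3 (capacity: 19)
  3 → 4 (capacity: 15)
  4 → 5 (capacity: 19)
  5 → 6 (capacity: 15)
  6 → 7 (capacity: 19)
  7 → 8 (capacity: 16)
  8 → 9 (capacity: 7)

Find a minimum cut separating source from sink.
Min cut value = 5, edges: (0,1)

Min cut value: 5
Partition: S = [0], T = [1, 2, 3, 4, 5, 6, 7, 8, 9]
Cut edges: (0,1)

By max-flow min-cut theorem, max flow = min cut = 5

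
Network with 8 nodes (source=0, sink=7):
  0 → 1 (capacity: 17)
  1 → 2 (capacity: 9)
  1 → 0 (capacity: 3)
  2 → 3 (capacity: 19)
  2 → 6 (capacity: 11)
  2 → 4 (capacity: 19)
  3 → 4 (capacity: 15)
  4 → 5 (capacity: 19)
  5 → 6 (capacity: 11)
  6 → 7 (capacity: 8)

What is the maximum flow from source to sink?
Maximum flow = 8

Max flow: 8

Flow assignment:
  0 → 1: 8/17
  1 → 2: 8/9
  2 → 6: 8/11
  6 → 7: 8/8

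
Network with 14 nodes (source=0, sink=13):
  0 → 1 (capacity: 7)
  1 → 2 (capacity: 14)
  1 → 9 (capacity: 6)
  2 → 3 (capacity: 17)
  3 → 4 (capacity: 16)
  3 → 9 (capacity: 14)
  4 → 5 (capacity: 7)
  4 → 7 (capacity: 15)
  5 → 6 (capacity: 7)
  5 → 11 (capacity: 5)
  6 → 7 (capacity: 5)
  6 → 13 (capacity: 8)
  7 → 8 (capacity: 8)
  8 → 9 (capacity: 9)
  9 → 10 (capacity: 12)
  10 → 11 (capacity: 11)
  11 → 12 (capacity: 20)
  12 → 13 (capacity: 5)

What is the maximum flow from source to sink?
Maximum flow = 7

Max flow: 7

Flow assignment:
  0 → 1: 7/7
  1 → 2: 2/14
  1 → 9: 5/6
  2 → 3: 2/17
  3 → 4: 2/16
  4 → 5: 2/7
  5 → 6: 2/7
  6 → 13: 2/8
  9 → 10: 5/12
  10 → 11: 5/11
  11 → 12: 5/20
  12 → 13: 5/5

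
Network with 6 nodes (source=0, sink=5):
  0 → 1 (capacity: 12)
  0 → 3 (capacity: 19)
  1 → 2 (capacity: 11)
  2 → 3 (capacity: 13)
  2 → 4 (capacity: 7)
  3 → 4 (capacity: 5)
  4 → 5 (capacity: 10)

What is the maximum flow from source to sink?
Maximum flow = 10

Max flow: 10

Flow assignment:
  0 → 1: 10/12
  1 → 2: 10/11
  2 → 3: 3/13
  2 → 4: 7/7
  3 → 4: 3/5
  4 → 5: 10/10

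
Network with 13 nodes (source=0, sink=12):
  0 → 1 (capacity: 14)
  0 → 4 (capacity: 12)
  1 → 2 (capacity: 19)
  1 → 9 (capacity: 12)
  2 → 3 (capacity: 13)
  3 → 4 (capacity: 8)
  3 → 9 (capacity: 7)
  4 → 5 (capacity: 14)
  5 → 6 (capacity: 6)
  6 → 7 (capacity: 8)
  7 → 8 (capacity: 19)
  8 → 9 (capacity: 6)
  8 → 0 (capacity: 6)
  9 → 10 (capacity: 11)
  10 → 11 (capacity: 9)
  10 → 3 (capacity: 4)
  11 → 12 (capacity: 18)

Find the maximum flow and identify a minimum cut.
Max flow = 9, Min cut edges: (10,11)

Maximum flow: 9
Minimum cut: (10,11)
Partition: S = [0, 1, 2, 3, 4, 5, 6, 7, 8, 9, 10], T = [11, 12]

Max-flow min-cut theorem verified: both equal 9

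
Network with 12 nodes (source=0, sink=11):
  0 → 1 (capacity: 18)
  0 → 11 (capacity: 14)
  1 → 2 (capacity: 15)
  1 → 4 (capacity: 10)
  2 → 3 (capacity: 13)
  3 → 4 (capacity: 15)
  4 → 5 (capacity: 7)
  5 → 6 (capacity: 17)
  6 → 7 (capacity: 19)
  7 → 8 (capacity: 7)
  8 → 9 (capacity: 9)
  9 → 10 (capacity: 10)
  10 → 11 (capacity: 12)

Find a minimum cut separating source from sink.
Min cut value = 21, edges: (0,11), (7,8)

Min cut value: 21
Partition: S = [0, 1, 2, 3, 4, 5, 6, 7], T = [8, 9, 10, 11]
Cut edges: (0,11), (7,8)

By max-flow min-cut theorem, max flow = min cut = 21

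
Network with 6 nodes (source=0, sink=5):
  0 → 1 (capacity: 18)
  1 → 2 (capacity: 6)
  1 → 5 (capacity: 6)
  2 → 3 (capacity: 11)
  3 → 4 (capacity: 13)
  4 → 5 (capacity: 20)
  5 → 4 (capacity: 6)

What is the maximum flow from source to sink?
Maximum flow = 12

Max flow: 12

Flow assignment:
  0 → 1: 12/18
  1 → 2: 6/6
  1 → 5: 6/6
  2 → 3: 6/11
  3 → 4: 6/13
  4 → 5: 6/20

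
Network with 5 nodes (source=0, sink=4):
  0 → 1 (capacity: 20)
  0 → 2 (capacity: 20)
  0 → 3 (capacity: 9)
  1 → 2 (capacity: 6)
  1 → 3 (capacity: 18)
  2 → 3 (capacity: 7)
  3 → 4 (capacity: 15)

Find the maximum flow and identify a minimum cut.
Max flow = 15, Min cut edges: (3,4)

Maximum flow: 15
Minimum cut: (3,4)
Partition: S = [0, 1, 2, 3], T = [4]

Max-flow min-cut theorem verified: both equal 15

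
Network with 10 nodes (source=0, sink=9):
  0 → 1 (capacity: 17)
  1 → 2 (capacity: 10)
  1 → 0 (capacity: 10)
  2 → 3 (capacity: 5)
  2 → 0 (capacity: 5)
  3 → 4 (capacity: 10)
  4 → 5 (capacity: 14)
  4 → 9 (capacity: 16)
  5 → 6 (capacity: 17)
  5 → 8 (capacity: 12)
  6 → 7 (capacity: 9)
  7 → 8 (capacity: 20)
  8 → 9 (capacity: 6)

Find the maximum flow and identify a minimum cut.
Max flow = 5, Min cut edges: (2,3)

Maximum flow: 5
Minimum cut: (2,3)
Partition: S = [0, 1, 2], T = [3, 4, 5, 6, 7, 8, 9]

Max-flow min-cut theorem verified: both equal 5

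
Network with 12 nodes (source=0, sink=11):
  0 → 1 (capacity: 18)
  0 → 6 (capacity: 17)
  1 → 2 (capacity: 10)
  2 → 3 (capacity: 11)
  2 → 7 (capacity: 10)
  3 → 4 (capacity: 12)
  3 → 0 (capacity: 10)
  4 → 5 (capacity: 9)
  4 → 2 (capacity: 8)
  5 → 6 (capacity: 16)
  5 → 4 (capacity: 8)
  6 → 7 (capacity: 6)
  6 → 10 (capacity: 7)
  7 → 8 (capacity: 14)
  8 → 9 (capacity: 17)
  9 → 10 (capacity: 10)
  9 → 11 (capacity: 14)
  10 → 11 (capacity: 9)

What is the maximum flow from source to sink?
Maximum flow = 21

Max flow: 21

Flow assignment:
  0 → 1: 10/18
  0 → 6: 13/17
  1 → 2: 10/10
  2 → 3: 2/11
  2 → 7: 8/10
  3 → 0: 2/10
  6 → 7: 6/6
  6 → 10: 7/7
  7 → 8: 14/14
  8 → 9: 14/17
  9 → 11: 14/14
  10 → 11: 7/9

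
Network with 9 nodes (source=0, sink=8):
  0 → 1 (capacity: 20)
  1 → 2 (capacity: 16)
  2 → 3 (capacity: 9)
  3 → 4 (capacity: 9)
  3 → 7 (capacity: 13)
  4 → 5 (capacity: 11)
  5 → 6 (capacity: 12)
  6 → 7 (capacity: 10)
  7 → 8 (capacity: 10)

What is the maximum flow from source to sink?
Maximum flow = 9

Max flow: 9

Flow assignment:
  0 → 1: 9/20
  1 → 2: 9/16
  2 → 3: 9/9
  3 → 7: 9/13
  7 → 8: 9/10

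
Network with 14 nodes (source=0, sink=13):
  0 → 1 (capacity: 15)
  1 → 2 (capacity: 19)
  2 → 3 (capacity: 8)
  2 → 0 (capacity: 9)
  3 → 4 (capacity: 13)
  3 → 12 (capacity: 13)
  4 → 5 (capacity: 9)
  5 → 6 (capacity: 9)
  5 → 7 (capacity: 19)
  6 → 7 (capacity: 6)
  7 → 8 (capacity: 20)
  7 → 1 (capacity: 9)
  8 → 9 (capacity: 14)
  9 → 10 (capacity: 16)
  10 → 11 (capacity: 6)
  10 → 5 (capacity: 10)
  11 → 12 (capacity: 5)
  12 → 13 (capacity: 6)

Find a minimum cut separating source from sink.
Min cut value = 6, edges: (12,13)

Min cut value: 6
Partition: S = [0, 1, 2, 3, 4, 5, 6, 7, 8, 9, 10, 11, 12], T = [13]
Cut edges: (12,13)

By max-flow min-cut theorem, max flow = min cut = 6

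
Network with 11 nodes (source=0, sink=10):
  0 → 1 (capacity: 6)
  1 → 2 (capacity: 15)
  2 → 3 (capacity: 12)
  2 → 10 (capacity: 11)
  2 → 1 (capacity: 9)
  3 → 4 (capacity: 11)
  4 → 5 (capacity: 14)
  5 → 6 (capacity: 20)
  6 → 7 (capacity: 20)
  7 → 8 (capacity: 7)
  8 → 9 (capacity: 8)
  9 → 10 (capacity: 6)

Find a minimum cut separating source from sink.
Min cut value = 6, edges: (0,1)

Min cut value: 6
Partition: S = [0], T = [1, 2, 3, 4, 5, 6, 7, 8, 9, 10]
Cut edges: (0,1)

By max-flow min-cut theorem, max flow = min cut = 6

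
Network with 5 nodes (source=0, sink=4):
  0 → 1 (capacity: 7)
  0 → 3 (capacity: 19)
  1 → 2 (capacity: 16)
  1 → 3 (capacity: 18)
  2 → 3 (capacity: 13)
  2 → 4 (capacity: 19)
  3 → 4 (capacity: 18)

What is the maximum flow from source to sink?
Maximum flow = 25

Max flow: 25

Flow assignment:
  0 → 1: 7/7
  0 → 3: 18/19
  1 → 2: 7/16
  2 → 4: 7/19
  3 → 4: 18/18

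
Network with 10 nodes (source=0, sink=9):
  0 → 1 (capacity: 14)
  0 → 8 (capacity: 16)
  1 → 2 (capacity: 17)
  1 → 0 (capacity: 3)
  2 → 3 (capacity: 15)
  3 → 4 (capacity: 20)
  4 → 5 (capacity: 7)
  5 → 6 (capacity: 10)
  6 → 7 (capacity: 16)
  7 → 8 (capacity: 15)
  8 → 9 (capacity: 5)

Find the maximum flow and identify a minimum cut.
Max flow = 5, Min cut edges: (8,9)

Maximum flow: 5
Minimum cut: (8,9)
Partition: S = [0, 1, 2, 3, 4, 5, 6, 7, 8], T = [9]

Max-flow min-cut theorem verified: both equal 5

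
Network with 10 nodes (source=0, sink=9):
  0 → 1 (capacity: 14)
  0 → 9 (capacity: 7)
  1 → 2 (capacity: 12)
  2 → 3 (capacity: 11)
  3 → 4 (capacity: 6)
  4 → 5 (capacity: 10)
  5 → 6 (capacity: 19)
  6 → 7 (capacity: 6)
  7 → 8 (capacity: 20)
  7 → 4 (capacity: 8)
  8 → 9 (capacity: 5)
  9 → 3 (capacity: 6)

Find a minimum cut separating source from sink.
Min cut value = 12, edges: (0,9), (8,9)

Min cut value: 12
Partition: S = [0, 1, 2, 3, 4, 5, 6, 7, 8], T = [9]
Cut edges: (0,9), (8,9)

By max-flow min-cut theorem, max flow = min cut = 12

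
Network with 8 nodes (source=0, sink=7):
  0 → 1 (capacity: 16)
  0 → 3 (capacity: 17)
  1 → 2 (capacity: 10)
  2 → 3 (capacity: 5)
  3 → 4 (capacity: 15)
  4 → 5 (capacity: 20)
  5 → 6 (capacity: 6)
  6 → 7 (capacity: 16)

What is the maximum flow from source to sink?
Maximum flow = 6

Max flow: 6

Flow assignment:
  0 → 1: 5/16
  0 → 3: 1/17
  1 → 2: 5/10
  2 → 3: 5/5
  3 → 4: 6/15
  4 → 5: 6/20
  5 → 6: 6/6
  6 → 7: 6/16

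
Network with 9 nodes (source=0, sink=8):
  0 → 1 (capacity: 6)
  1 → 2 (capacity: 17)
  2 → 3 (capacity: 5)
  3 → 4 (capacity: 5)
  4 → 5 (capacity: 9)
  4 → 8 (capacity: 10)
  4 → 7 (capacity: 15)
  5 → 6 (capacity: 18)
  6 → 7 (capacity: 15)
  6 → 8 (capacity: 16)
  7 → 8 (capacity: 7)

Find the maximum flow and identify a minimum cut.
Max flow = 5, Min cut edges: (3,4)

Maximum flow: 5
Minimum cut: (3,4)
Partition: S = [0, 1, 2, 3], T = [4, 5, 6, 7, 8]

Max-flow min-cut theorem verified: both equal 5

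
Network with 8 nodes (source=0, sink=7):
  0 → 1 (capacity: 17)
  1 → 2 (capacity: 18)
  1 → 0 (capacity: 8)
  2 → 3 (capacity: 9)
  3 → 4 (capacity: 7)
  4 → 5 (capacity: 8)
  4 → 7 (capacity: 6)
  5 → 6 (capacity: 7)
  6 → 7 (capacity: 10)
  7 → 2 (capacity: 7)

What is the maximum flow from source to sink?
Maximum flow = 7

Max flow: 7

Flow assignment:
  0 → 1: 7/17
  1 → 2: 7/18
  2 → 3: 7/9
  3 → 4: 7/7
  4 → 5: 1/8
  4 → 7: 6/6
  5 → 6: 1/7
  6 → 7: 1/10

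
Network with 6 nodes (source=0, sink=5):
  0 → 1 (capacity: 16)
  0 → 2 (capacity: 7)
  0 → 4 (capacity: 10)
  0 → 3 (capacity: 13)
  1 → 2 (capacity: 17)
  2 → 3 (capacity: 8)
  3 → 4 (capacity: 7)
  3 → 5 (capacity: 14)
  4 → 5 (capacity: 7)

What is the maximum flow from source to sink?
Maximum flow = 21

Max flow: 21

Flow assignment:
  0 → 1: 1/16
  0 → 2: 7/7
  0 → 4: 7/10
  0 → 3: 6/13
  1 → 2: 1/17
  2 → 3: 8/8
  3 → 5: 14/14
  4 → 5: 7/7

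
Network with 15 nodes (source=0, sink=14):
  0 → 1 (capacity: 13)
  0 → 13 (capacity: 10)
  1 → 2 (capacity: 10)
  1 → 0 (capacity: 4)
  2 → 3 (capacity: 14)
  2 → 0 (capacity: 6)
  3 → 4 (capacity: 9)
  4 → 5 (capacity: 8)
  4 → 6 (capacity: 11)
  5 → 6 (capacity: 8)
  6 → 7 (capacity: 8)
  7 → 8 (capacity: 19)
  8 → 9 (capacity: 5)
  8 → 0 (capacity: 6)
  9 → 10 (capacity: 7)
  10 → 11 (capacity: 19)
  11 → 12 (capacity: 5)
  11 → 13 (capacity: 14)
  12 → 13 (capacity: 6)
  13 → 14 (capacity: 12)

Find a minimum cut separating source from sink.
Min cut value = 12, edges: (13,14)

Min cut value: 12
Partition: S = [0, 1, 2, 3, 4, 5, 6, 7, 8, 9, 10, 11, 12, 13], T = [14]
Cut edges: (13,14)

By max-flow min-cut theorem, max flow = min cut = 12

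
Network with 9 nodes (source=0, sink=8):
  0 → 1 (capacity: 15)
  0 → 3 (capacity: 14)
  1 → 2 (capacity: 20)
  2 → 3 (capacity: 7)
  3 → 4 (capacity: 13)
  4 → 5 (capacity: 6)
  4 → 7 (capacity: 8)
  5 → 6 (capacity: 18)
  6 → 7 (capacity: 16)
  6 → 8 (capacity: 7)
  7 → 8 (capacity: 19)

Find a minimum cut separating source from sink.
Min cut value = 13, edges: (3,4)

Min cut value: 13
Partition: S = [0, 1, 2, 3], T = [4, 5, 6, 7, 8]
Cut edges: (3,4)

By max-flow min-cut theorem, max flow = min cut = 13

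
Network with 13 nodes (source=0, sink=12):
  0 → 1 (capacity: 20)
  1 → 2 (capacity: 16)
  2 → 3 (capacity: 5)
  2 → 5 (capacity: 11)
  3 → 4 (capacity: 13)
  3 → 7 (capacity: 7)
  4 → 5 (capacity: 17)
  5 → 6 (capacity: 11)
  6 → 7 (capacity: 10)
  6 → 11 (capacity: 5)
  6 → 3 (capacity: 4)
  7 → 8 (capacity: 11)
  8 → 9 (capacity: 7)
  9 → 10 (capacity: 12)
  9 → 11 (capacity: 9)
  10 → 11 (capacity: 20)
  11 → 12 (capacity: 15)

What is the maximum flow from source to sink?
Maximum flow = 12

Max flow: 12

Flow assignment:
  0 → 1: 12/20
  1 → 2: 12/16
  2 → 3: 1/5
  2 → 5: 11/11
  3 → 7: 1/7
  5 → 6: 11/11
  6 → 7: 6/10
  6 → 11: 5/5
  7 → 8: 7/11
  8 → 9: 7/7
  9 → 11: 7/9
  11 → 12: 12/15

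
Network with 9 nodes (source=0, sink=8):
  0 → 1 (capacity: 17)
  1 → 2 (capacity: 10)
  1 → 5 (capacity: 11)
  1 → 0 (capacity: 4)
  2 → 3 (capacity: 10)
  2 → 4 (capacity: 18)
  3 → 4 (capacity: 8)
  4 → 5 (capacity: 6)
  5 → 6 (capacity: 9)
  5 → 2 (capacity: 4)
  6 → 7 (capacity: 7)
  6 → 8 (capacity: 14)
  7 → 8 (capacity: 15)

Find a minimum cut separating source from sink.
Min cut value = 9, edges: (5,6)

Min cut value: 9
Partition: S = [0, 1, 2, 3, 4, 5], T = [6, 7, 8]
Cut edges: (5,6)

By max-flow min-cut theorem, max flow = min cut = 9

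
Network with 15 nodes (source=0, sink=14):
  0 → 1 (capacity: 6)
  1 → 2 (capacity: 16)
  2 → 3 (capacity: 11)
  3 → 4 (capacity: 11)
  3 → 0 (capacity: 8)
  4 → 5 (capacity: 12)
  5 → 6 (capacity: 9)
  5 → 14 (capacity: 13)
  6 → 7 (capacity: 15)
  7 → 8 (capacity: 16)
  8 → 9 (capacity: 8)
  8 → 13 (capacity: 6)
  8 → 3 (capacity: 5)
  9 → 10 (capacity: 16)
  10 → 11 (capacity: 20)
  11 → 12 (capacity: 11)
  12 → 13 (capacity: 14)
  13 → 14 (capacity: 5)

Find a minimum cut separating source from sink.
Min cut value = 6, edges: (0,1)

Min cut value: 6
Partition: S = [0], T = [1, 2, 3, 4, 5, 6, 7, 8, 9, 10, 11, 12, 13, 14]
Cut edges: (0,1)

By max-flow min-cut theorem, max flow = min cut = 6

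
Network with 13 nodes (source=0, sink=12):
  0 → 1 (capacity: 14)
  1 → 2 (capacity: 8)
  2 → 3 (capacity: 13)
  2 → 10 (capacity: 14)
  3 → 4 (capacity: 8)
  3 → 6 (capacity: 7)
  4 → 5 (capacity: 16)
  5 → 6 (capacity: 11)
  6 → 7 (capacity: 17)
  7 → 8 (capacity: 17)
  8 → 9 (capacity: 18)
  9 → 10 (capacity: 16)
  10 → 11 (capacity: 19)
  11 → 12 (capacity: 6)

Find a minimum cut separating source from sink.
Min cut value = 6, edges: (11,12)

Min cut value: 6
Partition: S = [0, 1, 2, 3, 4, 5, 6, 7, 8, 9, 10, 11], T = [12]
Cut edges: (11,12)

By max-flow min-cut theorem, max flow = min cut = 6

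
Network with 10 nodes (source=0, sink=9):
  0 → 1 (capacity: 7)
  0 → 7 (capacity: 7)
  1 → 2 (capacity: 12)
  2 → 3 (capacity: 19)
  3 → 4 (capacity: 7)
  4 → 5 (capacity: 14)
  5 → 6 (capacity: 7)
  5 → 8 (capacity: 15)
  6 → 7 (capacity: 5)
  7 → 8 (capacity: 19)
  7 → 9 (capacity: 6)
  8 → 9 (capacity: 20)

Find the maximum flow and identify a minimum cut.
Max flow = 14, Min cut edges: (0,7), (3,4)

Maximum flow: 14
Minimum cut: (0,7), (3,4)
Partition: S = [0, 1, 2, 3], T = [4, 5, 6, 7, 8, 9]

Max-flow min-cut theorem verified: both equal 14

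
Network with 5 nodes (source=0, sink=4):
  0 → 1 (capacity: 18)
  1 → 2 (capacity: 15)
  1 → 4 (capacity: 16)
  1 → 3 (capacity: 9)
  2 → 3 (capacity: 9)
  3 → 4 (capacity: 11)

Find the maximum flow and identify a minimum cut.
Max flow = 18, Min cut edges: (0,1)

Maximum flow: 18
Minimum cut: (0,1)
Partition: S = [0], T = [1, 2, 3, 4]

Max-flow min-cut theorem verified: both equal 18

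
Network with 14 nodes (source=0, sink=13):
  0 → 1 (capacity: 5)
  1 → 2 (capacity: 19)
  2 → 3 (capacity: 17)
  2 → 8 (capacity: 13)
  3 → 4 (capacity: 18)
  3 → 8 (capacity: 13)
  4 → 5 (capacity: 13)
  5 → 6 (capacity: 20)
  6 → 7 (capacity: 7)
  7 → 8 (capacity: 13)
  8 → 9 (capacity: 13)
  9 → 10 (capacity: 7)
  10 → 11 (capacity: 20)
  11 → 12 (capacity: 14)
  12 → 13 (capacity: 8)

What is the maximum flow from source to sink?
Maximum flow = 5

Max flow: 5

Flow assignment:
  0 → 1: 5/5
  1 → 2: 5/19
  2 → 8: 5/13
  8 → 9: 5/13
  9 → 10: 5/7
  10 → 11: 5/20
  11 → 12: 5/14
  12 → 13: 5/8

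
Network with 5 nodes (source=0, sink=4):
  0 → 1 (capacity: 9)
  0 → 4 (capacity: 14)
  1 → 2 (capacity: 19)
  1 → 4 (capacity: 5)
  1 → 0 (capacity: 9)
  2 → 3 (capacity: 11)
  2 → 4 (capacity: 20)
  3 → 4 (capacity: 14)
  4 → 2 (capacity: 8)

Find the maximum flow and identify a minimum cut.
Max flow = 23, Min cut edges: (0,1), (0,4)

Maximum flow: 23
Minimum cut: (0,1), (0,4)
Partition: S = [0], T = [1, 2, 3, 4]

Max-flow min-cut theorem verified: both equal 23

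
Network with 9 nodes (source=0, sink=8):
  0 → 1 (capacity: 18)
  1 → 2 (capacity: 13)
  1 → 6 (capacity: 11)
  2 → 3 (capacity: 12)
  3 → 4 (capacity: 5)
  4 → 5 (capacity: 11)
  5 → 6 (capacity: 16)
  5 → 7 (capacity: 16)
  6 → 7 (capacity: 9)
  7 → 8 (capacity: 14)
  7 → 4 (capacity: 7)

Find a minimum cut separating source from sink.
Min cut value = 14, edges: (7,8)

Min cut value: 14
Partition: S = [0, 1, 2, 3, 4, 5, 6, 7], T = [8]
Cut edges: (7,8)

By max-flow min-cut theorem, max flow = min cut = 14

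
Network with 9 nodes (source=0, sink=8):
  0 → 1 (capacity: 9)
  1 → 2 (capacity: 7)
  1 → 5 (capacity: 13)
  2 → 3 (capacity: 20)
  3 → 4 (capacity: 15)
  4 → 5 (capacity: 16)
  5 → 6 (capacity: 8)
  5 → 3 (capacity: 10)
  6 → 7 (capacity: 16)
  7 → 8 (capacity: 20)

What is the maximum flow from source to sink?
Maximum flow = 8

Max flow: 8

Flow assignment:
  0 → 1: 8/9
  1 → 5: 8/13
  5 → 6: 8/8
  6 → 7: 8/16
  7 → 8: 8/20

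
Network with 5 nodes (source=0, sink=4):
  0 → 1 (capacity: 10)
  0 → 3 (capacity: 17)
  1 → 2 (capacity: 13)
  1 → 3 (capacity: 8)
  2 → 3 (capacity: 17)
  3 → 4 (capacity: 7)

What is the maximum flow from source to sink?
Maximum flow = 7

Max flow: 7

Flow assignment:
  0 → 1: 7/10
  1 → 2: 2/13
  1 → 3: 5/8
  2 → 3: 2/17
  3 → 4: 7/7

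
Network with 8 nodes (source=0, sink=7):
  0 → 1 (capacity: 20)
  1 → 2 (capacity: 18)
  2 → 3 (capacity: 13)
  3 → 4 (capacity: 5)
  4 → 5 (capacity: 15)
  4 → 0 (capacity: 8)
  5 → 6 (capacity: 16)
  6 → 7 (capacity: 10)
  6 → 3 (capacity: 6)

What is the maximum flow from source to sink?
Maximum flow = 5

Max flow: 5

Flow assignment:
  0 → 1: 5/20
  1 → 2: 5/18
  2 → 3: 5/13
  3 → 4: 5/5
  4 → 5: 5/15
  5 → 6: 5/16
  6 → 7: 5/10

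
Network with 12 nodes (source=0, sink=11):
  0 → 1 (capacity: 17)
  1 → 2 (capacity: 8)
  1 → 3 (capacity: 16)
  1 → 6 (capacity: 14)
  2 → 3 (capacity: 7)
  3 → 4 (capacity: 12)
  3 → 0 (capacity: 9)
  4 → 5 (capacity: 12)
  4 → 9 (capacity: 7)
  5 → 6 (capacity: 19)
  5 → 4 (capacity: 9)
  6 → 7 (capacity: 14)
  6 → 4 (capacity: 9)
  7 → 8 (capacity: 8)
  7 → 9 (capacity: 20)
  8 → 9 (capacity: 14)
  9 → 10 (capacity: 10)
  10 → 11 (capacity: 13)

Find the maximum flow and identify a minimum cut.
Max flow = 10, Min cut edges: (9,10)

Maximum flow: 10
Minimum cut: (9,10)
Partition: S = [0, 1, 2, 3, 4, 5, 6, 7, 8, 9], T = [10, 11]

Max-flow min-cut theorem verified: both equal 10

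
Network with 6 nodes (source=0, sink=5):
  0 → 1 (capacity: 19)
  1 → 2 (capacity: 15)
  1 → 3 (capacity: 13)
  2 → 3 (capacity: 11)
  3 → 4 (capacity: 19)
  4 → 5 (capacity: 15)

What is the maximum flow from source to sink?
Maximum flow = 15

Max flow: 15

Flow assignment:
  0 → 1: 15/19
  1 → 2: 6/15
  1 → 3: 9/13
  2 → 3: 6/11
  3 → 4: 15/19
  4 → 5: 15/15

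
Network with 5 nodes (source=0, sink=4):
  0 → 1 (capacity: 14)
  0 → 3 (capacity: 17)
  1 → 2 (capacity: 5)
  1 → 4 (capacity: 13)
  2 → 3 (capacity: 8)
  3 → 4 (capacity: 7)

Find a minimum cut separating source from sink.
Min cut value = 20, edges: (1,4), (3,4)

Min cut value: 20
Partition: S = [0, 1, 2, 3], T = [4]
Cut edges: (1,4), (3,4)

By max-flow min-cut theorem, max flow = min cut = 20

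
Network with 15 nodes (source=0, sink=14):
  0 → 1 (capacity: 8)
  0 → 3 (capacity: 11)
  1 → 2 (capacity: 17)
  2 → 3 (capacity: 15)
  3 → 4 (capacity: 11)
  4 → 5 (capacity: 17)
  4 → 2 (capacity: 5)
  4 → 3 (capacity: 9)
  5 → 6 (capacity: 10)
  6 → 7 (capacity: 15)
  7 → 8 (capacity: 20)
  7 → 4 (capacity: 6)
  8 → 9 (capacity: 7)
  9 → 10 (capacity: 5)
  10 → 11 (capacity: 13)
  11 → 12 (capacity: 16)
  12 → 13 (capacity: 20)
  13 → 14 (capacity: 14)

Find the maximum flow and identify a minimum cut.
Max flow = 5, Min cut edges: (9,10)

Maximum flow: 5
Minimum cut: (9,10)
Partition: S = [0, 1, 2, 3, 4, 5, 6, 7, 8, 9], T = [10, 11, 12, 13, 14]

Max-flow min-cut theorem verified: both equal 5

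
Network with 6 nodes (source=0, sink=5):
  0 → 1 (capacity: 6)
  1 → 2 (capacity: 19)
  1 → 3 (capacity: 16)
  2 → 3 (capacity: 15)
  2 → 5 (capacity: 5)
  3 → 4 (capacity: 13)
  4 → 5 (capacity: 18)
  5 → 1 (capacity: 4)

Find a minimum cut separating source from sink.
Min cut value = 6, edges: (0,1)

Min cut value: 6
Partition: S = [0], T = [1, 2, 3, 4, 5]
Cut edges: (0,1)

By max-flow min-cut theorem, max flow = min cut = 6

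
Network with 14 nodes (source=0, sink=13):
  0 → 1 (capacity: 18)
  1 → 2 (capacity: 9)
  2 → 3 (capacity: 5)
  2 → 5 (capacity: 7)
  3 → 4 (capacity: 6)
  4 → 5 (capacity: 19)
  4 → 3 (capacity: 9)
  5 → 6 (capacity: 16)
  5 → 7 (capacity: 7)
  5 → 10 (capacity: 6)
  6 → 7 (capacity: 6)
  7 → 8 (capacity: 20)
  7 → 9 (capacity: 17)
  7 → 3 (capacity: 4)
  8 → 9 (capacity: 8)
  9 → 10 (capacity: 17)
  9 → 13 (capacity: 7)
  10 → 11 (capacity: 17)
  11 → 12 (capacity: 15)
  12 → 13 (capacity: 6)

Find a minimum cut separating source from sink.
Min cut value = 9, edges: (1,2)

Min cut value: 9
Partition: S = [0, 1], T = [2, 3, 4, 5, 6, 7, 8, 9, 10, 11, 12, 13]
Cut edges: (1,2)

By max-flow min-cut theorem, max flow = min cut = 9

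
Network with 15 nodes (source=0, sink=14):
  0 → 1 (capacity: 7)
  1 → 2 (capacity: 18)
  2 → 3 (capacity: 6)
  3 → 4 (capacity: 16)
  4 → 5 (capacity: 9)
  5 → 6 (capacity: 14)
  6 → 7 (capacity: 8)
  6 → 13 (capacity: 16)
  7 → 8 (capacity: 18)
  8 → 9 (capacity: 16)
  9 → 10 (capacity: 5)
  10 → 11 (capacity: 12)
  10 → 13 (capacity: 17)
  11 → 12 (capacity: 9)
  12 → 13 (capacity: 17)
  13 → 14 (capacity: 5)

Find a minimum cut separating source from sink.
Min cut value = 5, edges: (13,14)

Min cut value: 5
Partition: S = [0, 1, 2, 3, 4, 5, 6, 7, 8, 9, 10, 11, 12, 13], T = [14]
Cut edges: (13,14)

By max-flow min-cut theorem, max flow = min cut = 5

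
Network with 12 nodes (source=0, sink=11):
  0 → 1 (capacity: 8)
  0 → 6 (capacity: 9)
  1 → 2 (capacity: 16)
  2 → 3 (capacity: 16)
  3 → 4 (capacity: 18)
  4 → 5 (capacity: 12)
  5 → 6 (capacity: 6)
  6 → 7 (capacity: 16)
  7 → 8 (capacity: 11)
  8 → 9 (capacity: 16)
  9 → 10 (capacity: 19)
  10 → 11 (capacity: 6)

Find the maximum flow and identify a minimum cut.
Max flow = 6, Min cut edges: (10,11)

Maximum flow: 6
Minimum cut: (10,11)
Partition: S = [0, 1, 2, 3, 4, 5, 6, 7, 8, 9, 10], T = [11]

Max-flow min-cut theorem verified: both equal 6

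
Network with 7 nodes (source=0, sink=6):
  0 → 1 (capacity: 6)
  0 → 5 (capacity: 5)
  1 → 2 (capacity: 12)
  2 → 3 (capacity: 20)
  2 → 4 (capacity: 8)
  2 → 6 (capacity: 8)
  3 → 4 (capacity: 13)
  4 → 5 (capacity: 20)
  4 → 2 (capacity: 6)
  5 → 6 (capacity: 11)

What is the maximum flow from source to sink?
Maximum flow = 11

Max flow: 11

Flow assignment:
  0 → 1: 6/6
  0 → 5: 5/5
  1 → 2: 6/12
  2 → 6: 6/8
  5 → 6: 5/11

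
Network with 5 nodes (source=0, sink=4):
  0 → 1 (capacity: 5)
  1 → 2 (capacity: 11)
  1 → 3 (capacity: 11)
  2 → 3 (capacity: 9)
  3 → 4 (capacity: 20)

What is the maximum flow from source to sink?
Maximum flow = 5

Max flow: 5

Flow assignment:
  0 → 1: 5/5
  1 → 3: 5/11
  3 → 4: 5/20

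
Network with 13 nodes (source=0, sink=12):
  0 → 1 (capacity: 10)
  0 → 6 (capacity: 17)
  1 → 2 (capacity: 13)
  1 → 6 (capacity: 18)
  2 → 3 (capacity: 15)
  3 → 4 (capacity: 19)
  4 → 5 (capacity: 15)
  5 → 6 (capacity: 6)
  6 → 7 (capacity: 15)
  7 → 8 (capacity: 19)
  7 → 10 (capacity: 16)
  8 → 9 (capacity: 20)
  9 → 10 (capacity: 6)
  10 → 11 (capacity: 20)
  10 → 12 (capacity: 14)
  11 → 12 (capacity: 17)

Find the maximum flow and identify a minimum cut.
Max flow = 15, Min cut edges: (6,7)

Maximum flow: 15
Minimum cut: (6,7)
Partition: S = [0, 1, 2, 3, 4, 5, 6], T = [7, 8, 9, 10, 11, 12]

Max-flow min-cut theorem verified: both equal 15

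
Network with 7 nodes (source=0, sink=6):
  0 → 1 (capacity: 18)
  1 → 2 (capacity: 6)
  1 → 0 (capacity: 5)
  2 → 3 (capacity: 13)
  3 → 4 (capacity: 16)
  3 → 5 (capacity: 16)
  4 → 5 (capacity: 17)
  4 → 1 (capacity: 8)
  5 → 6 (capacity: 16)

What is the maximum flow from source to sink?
Maximum flow = 6

Max flow: 6

Flow assignment:
  0 → 1: 6/18
  1 → 2: 6/6
  2 → 3: 6/13
  3 → 5: 6/16
  5 → 6: 6/16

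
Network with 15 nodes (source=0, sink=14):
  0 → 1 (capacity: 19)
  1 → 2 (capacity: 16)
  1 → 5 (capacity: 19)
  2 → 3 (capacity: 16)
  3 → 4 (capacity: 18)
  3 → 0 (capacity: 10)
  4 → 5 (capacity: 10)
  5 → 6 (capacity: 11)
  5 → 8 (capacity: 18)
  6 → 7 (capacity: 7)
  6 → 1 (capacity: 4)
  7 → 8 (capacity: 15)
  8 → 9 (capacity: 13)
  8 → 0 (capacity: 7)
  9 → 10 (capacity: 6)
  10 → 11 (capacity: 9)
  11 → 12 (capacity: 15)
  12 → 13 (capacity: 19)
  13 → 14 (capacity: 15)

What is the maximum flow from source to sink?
Maximum flow = 6

Max flow: 6

Flow assignment:
  0 → 1: 13/19
  1 → 5: 13/19
  5 → 6: 1/11
  5 → 8: 12/18
  6 → 7: 1/7
  7 → 8: 1/15
  8 → 9: 6/13
  8 → 0: 7/7
  9 → 10: 6/6
  10 → 11: 6/9
  11 → 12: 6/15
  12 → 13: 6/19
  13 → 14: 6/15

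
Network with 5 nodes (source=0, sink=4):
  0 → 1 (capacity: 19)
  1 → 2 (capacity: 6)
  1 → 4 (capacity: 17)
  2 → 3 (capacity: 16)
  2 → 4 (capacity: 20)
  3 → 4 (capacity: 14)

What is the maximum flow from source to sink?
Maximum flow = 19

Max flow: 19

Flow assignment:
  0 → 1: 19/19
  1 → 2: 2/6
  1 → 4: 17/17
  2 → 4: 2/20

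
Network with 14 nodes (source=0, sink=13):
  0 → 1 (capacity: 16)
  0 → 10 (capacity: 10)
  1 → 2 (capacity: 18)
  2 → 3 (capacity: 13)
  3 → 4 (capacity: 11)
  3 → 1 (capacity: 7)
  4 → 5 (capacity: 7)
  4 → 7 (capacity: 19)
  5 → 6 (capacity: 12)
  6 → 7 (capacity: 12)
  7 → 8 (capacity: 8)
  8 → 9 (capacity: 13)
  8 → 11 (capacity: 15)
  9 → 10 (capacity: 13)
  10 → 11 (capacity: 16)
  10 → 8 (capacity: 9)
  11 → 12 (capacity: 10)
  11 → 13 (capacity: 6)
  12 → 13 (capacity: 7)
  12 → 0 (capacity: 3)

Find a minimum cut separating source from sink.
Min cut value = 13, edges: (11,13), (12,13)

Min cut value: 13
Partition: S = [0, 1, 2, 3, 4, 5, 6, 7, 8, 9, 10, 11, 12], T = [13]
Cut edges: (11,13), (12,13)

By max-flow min-cut theorem, max flow = min cut = 13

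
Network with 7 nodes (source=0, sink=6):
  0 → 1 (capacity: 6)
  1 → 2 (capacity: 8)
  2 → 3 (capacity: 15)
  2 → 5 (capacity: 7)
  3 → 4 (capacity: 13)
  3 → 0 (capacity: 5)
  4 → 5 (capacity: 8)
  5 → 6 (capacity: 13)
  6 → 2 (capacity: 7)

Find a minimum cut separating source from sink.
Min cut value = 6, edges: (0,1)

Min cut value: 6
Partition: S = [0], T = [1, 2, 3, 4, 5, 6]
Cut edges: (0,1)

By max-flow min-cut theorem, max flow = min cut = 6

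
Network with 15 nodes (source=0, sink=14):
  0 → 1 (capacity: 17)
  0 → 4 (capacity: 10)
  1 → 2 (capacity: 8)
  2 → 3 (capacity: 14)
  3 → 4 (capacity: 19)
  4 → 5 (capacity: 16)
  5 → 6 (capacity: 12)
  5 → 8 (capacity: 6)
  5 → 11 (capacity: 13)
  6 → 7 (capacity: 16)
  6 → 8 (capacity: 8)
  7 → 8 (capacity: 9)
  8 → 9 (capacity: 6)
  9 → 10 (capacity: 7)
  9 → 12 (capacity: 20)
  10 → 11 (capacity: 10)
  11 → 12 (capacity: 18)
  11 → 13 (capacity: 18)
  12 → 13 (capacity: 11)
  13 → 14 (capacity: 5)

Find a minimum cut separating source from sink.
Min cut value = 5, edges: (13,14)

Min cut value: 5
Partition: S = [0, 1, 2, 3, 4, 5, 6, 7, 8, 9, 10, 11, 12, 13], T = [14]
Cut edges: (13,14)

By max-flow min-cut theorem, max flow = min cut = 5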